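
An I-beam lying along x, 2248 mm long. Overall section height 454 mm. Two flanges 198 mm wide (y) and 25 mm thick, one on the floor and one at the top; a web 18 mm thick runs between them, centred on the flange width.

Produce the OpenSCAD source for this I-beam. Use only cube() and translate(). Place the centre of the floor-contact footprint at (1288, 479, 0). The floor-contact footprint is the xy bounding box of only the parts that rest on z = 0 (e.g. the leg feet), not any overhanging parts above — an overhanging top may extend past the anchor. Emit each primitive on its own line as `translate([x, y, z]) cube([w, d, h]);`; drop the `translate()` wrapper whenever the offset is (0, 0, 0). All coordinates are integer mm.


translate([164, 380, 0]) cube([2248, 198, 25]);
translate([164, 470, 25]) cube([2248, 18, 404]);
translate([164, 380, 429]) cube([2248, 198, 25]);


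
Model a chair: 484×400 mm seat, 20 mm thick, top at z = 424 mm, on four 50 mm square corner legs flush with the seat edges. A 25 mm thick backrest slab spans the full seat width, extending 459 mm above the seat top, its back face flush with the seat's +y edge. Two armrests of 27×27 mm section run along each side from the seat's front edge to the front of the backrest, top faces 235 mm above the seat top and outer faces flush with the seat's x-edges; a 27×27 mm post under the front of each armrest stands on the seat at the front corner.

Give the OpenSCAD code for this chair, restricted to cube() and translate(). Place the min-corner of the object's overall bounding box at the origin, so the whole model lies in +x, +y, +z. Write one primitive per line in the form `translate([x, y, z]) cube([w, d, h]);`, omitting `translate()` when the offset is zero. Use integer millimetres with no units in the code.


translate([0, 0, 404]) cube([484, 400, 20]);
cube([50, 50, 404]);
translate([434, 0, 0]) cube([50, 50, 404]);
translate([0, 350, 0]) cube([50, 50, 404]);
translate([434, 350, 0]) cube([50, 50, 404]);
translate([0, 375, 424]) cube([484, 25, 459]);
translate([0, 0, 632]) cube([27, 375, 27]);
translate([457, 0, 632]) cube([27, 375, 27]);
translate([0, 0, 424]) cube([27, 27, 208]);
translate([457, 0, 424]) cube([27, 27, 208]);


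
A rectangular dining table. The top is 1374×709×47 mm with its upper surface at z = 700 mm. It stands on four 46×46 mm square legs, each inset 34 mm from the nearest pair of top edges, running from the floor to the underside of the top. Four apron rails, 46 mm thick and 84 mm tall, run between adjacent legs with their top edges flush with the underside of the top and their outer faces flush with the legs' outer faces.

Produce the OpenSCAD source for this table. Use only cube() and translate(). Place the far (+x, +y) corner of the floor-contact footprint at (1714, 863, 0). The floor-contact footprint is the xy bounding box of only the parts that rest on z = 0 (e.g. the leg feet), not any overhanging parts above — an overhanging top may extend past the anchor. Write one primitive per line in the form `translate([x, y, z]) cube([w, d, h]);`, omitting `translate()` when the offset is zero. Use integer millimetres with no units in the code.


translate([374, 188, 653]) cube([1374, 709, 47]);
translate([408, 222, 0]) cube([46, 46, 653]);
translate([1668, 222, 0]) cube([46, 46, 653]);
translate([408, 817, 0]) cube([46, 46, 653]);
translate([1668, 817, 0]) cube([46, 46, 653]);
translate([454, 222, 569]) cube([1214, 46, 84]);
translate([454, 817, 569]) cube([1214, 46, 84]);
translate([408, 268, 569]) cube([46, 549, 84]);
translate([1668, 268, 569]) cube([46, 549, 84]);


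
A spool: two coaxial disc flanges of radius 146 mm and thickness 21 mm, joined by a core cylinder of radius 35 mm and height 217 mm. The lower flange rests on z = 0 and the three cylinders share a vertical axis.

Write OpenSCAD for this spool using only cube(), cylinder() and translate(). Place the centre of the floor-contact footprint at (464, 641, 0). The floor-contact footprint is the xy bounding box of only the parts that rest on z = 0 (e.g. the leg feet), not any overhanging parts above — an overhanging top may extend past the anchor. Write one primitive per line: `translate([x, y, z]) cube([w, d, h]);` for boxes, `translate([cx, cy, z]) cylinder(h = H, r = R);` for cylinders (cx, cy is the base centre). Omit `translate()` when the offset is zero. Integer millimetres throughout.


translate([464, 641, 0]) cylinder(h = 21, r = 146);
translate([464, 641, 21]) cylinder(h = 217, r = 35);
translate([464, 641, 238]) cylinder(h = 21, r = 146);


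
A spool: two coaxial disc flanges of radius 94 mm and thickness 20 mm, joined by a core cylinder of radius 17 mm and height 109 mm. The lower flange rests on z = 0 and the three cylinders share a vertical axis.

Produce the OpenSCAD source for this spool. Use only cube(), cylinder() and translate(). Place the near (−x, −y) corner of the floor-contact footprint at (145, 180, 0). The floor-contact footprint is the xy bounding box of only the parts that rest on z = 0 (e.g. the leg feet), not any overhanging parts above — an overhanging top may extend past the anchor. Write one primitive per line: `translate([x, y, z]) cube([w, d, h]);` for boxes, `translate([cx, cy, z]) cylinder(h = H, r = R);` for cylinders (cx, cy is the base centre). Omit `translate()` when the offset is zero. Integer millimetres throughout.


translate([239, 274, 0]) cylinder(h = 20, r = 94);
translate([239, 274, 20]) cylinder(h = 109, r = 17);
translate([239, 274, 129]) cylinder(h = 20, r = 94);


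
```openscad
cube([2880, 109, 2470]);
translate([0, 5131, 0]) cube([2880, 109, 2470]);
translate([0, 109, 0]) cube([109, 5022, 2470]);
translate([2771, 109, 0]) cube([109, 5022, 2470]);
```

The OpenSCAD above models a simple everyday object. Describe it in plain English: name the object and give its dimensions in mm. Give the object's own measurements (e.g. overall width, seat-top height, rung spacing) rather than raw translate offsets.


The wall frame of a small rectangular building: four walls, each 2470 mm tall and 109 mm thick, enclosing a footprint 2880 mm (x) by 5240 mm (y) outside-to-outside, with no floor or roof. The front and back walls (the −y and +y sides) span the full width; the two side walls fit between them.


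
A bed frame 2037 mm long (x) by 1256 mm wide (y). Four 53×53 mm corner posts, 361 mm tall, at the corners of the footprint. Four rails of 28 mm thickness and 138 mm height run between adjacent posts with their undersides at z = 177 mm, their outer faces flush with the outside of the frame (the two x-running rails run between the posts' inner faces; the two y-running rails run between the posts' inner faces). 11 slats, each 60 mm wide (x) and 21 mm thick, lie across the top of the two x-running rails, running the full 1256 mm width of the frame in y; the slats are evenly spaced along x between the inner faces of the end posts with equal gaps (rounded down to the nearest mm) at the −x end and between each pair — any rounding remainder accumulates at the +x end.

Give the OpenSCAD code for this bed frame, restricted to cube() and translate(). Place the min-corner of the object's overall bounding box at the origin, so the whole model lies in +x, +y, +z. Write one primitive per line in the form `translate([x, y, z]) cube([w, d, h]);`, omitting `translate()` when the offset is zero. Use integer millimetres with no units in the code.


cube([53, 53, 361]);
translate([0, 1203, 0]) cube([53, 53, 361]);
translate([1984, 0, 0]) cube([53, 53, 361]);
translate([1984, 1203, 0]) cube([53, 53, 361]);
translate([53, 0, 177]) cube([1931, 28, 138]);
translate([53, 1228, 177]) cube([1931, 28, 138]);
translate([0, 53, 177]) cube([28, 1150, 138]);
translate([2009, 53, 177]) cube([28, 1150, 138]);
translate([158, 0, 315]) cube([60, 1256, 21]);
translate([323, 0, 315]) cube([60, 1256, 21]);
translate([488, 0, 315]) cube([60, 1256, 21]);
translate([653, 0, 315]) cube([60, 1256, 21]);
translate([818, 0, 315]) cube([60, 1256, 21]);
translate([983, 0, 315]) cube([60, 1256, 21]);
translate([1148, 0, 315]) cube([60, 1256, 21]);
translate([1313, 0, 315]) cube([60, 1256, 21]);
translate([1478, 0, 315]) cube([60, 1256, 21]);
translate([1643, 0, 315]) cube([60, 1256, 21]);
translate([1808, 0, 315]) cube([60, 1256, 21]);


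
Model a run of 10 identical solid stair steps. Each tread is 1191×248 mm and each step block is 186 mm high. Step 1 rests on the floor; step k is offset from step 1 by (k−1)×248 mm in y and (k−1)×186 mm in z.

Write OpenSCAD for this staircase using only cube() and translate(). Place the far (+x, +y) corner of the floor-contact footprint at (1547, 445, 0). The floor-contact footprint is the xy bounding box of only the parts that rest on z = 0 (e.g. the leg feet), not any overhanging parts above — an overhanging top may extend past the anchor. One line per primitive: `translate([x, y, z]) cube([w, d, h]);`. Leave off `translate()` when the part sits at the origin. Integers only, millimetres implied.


translate([356, 197, 0]) cube([1191, 248, 186]);
translate([356, 445, 186]) cube([1191, 248, 186]);
translate([356, 693, 372]) cube([1191, 248, 186]);
translate([356, 941, 558]) cube([1191, 248, 186]);
translate([356, 1189, 744]) cube([1191, 248, 186]);
translate([356, 1437, 930]) cube([1191, 248, 186]);
translate([356, 1685, 1116]) cube([1191, 248, 186]);
translate([356, 1933, 1302]) cube([1191, 248, 186]);
translate([356, 2181, 1488]) cube([1191, 248, 186]);
translate([356, 2429, 1674]) cube([1191, 248, 186]);


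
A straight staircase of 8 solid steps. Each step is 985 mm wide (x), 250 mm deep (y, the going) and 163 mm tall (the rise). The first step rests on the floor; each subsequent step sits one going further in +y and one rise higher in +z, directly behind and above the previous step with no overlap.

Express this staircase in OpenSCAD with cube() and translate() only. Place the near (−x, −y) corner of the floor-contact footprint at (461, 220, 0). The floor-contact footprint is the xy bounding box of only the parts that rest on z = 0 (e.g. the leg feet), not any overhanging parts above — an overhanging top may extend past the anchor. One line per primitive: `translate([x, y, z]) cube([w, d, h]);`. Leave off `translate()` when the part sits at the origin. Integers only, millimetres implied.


translate([461, 220, 0]) cube([985, 250, 163]);
translate([461, 470, 163]) cube([985, 250, 163]);
translate([461, 720, 326]) cube([985, 250, 163]);
translate([461, 970, 489]) cube([985, 250, 163]);
translate([461, 1220, 652]) cube([985, 250, 163]);
translate([461, 1470, 815]) cube([985, 250, 163]);
translate([461, 1720, 978]) cube([985, 250, 163]);
translate([461, 1970, 1141]) cube([985, 250, 163]);


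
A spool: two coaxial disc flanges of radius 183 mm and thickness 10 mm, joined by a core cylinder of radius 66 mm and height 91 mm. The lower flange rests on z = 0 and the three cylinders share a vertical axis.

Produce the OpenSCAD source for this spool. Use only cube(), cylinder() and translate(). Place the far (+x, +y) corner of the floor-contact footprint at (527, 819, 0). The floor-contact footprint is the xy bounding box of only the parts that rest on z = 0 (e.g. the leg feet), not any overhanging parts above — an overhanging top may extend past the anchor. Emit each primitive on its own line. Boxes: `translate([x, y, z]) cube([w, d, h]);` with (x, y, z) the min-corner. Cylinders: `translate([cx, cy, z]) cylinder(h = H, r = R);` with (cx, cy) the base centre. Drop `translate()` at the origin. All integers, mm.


translate([344, 636, 0]) cylinder(h = 10, r = 183);
translate([344, 636, 10]) cylinder(h = 91, r = 66);
translate([344, 636, 101]) cylinder(h = 10, r = 183);


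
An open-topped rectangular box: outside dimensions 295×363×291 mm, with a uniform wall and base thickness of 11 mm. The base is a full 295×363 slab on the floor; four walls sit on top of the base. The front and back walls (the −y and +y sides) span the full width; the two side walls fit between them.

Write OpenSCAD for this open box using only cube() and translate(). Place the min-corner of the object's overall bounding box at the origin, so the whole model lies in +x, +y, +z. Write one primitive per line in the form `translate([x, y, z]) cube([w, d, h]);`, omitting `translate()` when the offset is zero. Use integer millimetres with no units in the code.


cube([295, 363, 11]);
translate([0, 0, 11]) cube([295, 11, 280]);
translate([0, 352, 11]) cube([295, 11, 280]);
translate([0, 11, 11]) cube([11, 341, 280]);
translate([284, 11, 11]) cube([11, 341, 280]);


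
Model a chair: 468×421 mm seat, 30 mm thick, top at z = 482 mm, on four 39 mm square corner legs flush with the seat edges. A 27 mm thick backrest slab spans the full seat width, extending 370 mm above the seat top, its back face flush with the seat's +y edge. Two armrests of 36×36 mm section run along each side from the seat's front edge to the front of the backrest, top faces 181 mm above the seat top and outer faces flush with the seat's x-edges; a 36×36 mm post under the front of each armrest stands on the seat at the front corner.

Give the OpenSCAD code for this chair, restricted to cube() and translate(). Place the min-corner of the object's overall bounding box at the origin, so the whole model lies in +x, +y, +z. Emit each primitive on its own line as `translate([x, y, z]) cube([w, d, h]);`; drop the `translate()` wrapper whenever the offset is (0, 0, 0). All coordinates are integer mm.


translate([0, 0, 452]) cube([468, 421, 30]);
cube([39, 39, 452]);
translate([429, 0, 0]) cube([39, 39, 452]);
translate([0, 382, 0]) cube([39, 39, 452]);
translate([429, 382, 0]) cube([39, 39, 452]);
translate([0, 394, 482]) cube([468, 27, 370]);
translate([0, 0, 627]) cube([36, 394, 36]);
translate([432, 0, 627]) cube([36, 394, 36]);
translate([0, 0, 482]) cube([36, 36, 145]);
translate([432, 0, 482]) cube([36, 36, 145]);


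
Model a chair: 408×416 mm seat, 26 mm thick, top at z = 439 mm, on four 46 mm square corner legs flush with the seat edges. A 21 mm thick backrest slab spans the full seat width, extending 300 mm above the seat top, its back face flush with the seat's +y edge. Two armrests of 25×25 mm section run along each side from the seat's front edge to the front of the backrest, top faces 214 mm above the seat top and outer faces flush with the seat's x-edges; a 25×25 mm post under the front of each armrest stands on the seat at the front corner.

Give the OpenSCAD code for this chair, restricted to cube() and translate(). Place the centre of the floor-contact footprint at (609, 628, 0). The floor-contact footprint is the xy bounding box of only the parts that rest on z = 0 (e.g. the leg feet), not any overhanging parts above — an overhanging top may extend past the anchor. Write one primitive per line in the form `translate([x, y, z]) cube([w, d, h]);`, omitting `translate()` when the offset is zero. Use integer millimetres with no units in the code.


translate([405, 420, 413]) cube([408, 416, 26]);
translate([405, 420, 0]) cube([46, 46, 413]);
translate([767, 420, 0]) cube([46, 46, 413]);
translate([405, 790, 0]) cube([46, 46, 413]);
translate([767, 790, 0]) cube([46, 46, 413]);
translate([405, 815, 439]) cube([408, 21, 300]);
translate([405, 420, 628]) cube([25, 395, 25]);
translate([788, 420, 628]) cube([25, 395, 25]);
translate([405, 420, 439]) cube([25, 25, 189]);
translate([788, 420, 439]) cube([25, 25, 189]);


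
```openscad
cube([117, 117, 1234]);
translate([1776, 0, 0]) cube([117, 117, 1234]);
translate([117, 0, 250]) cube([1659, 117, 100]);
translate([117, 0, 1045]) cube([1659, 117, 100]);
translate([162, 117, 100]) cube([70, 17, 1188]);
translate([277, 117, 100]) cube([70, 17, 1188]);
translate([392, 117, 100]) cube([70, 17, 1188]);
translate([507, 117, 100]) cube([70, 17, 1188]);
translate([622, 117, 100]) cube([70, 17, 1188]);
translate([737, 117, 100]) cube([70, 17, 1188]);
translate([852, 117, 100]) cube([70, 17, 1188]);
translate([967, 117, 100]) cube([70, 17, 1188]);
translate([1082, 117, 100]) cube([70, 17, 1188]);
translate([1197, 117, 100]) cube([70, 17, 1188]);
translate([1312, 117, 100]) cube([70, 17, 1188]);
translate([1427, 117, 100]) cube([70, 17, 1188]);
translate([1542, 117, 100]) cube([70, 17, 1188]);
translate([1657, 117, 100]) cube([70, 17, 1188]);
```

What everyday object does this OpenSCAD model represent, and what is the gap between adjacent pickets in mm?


A fence section. The picket gap is 45 mm.

Two posts, two rails, 14 pickets — a fence section. Span 1659 mm holds 14 pickets of 70 mm with 15 equal gaps: ⌊(1659 − 14·70) / 15⌋ = 45 mm.


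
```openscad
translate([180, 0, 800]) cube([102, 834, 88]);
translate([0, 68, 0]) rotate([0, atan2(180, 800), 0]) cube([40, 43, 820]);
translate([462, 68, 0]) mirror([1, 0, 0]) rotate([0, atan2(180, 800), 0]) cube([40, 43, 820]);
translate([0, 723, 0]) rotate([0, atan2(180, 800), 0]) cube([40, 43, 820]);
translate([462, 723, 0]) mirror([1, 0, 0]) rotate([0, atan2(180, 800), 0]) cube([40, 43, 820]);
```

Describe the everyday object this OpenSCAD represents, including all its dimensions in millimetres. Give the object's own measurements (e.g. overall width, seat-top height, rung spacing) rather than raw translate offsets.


A sawhorse. A 102×834×88 mm beam (x, y, z) sits on two A-frame leg pairs. Each pair is two raked legs of 40×43 mm section (43 mm along y) splaying symmetrically in x. Each leg rises 800 mm vertically over 180 mm of horizontal reach and is 820 mm long along its own axis. Every leg's outer bottom edge rests on the floor and its outer top edge meets a bottom edge of the beam — the left legs (tilting toward +x) meet the beam's −x bottom edge, the right legs (their mirror images, tilting toward −x) meet its +x bottom edge — so the leg tops tuck under the beam, the beam's underside is 800 mm above the floor, and the feet are 462 mm apart outside-to-outside with the beam centred between them. The two leg pairs are set in 68 mm from either end of the beam.


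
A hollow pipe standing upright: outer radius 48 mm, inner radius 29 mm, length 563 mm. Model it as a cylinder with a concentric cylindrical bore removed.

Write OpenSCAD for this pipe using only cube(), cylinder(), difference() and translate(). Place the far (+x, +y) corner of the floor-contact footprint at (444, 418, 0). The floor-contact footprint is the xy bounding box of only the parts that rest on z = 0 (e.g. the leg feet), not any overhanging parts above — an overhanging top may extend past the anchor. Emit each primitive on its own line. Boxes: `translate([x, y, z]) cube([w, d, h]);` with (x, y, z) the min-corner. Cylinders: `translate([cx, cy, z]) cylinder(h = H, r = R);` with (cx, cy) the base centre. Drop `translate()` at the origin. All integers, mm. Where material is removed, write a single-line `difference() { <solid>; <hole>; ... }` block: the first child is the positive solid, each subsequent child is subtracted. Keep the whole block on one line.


difference() { translate([396, 370, 0]) cylinder(h = 563, r = 48); translate([396, 370, 0]) cylinder(h = 563, r = 29); }


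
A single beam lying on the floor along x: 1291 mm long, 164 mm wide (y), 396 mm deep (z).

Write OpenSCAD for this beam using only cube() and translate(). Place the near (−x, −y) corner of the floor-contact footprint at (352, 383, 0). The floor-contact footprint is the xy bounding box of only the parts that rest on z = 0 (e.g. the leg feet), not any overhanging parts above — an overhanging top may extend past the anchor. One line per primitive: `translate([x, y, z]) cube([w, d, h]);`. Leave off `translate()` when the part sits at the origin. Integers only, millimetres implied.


translate([352, 383, 0]) cube([1291, 164, 396]);


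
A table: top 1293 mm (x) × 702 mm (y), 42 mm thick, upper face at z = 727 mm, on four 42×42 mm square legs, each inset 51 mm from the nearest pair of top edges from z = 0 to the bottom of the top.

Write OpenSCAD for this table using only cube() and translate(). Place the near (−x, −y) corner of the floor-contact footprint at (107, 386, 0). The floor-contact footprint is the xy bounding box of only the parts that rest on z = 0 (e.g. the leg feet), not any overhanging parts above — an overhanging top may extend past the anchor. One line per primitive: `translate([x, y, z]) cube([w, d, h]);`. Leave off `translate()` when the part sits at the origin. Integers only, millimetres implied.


translate([56, 335, 685]) cube([1293, 702, 42]);
translate([107, 386, 0]) cube([42, 42, 685]);
translate([1256, 386, 0]) cube([42, 42, 685]);
translate([107, 944, 0]) cube([42, 42, 685]);
translate([1256, 944, 0]) cube([42, 42, 685]);


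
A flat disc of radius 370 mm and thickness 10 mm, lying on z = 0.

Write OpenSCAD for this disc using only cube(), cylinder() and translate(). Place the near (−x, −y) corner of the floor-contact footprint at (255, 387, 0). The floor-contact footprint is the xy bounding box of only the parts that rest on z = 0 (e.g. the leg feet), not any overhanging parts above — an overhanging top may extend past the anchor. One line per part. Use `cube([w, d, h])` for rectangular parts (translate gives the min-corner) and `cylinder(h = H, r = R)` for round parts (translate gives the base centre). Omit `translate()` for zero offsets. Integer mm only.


translate([625, 757, 0]) cylinder(h = 10, r = 370);


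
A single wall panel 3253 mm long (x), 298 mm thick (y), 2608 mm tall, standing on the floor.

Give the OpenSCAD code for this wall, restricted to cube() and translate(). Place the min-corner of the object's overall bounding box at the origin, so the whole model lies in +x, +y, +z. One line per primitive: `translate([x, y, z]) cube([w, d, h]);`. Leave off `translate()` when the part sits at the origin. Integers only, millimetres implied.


cube([3253, 298, 2608]);


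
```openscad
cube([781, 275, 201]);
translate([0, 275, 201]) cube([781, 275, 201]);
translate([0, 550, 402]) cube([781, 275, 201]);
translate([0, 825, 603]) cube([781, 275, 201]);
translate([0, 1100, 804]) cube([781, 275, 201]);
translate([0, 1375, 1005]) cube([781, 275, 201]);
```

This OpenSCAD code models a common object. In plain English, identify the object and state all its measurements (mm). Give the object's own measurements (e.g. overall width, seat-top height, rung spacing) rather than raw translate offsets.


A straight staircase of 6 solid steps. Each step is 781 mm wide (x), 275 mm deep (y, the going) and 201 mm tall (the rise). The first step rests on the floor; each subsequent step sits one going further in +y and one rise higher in +z, directly behind and above the previous step with no overlap.


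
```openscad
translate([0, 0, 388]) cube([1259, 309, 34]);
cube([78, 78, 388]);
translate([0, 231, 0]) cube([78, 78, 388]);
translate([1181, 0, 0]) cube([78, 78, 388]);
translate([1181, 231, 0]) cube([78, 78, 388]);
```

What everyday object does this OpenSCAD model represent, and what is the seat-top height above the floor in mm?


A bench. The seat-top height is 422 mm.

A long slab on four corner posts — a bench. The slab sits at z = 388 with thickness 34, so the top is 388 + 34 = 422 mm.


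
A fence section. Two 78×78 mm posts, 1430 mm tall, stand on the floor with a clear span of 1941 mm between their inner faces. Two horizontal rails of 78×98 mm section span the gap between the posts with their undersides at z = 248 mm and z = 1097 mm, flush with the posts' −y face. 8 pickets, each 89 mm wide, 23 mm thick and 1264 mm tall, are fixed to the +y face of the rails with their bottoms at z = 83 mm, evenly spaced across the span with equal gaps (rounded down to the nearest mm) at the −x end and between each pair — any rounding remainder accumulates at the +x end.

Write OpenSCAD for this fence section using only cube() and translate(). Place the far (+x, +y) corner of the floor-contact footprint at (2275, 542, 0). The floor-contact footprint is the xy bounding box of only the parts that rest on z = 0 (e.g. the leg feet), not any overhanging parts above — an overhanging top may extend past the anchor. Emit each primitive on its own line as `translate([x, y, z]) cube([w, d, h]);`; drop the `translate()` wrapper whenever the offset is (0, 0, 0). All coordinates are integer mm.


translate([178, 464, 0]) cube([78, 78, 1430]);
translate([2197, 464, 0]) cube([78, 78, 1430]);
translate([256, 464, 248]) cube([1941, 78, 98]);
translate([256, 464, 1097]) cube([1941, 78, 98]);
translate([392, 542, 83]) cube([89, 23, 1264]);
translate([617, 542, 83]) cube([89, 23, 1264]);
translate([842, 542, 83]) cube([89, 23, 1264]);
translate([1067, 542, 83]) cube([89, 23, 1264]);
translate([1292, 542, 83]) cube([89, 23, 1264]);
translate([1517, 542, 83]) cube([89, 23, 1264]);
translate([1742, 542, 83]) cube([89, 23, 1264]);
translate([1967, 542, 83]) cube([89, 23, 1264]);


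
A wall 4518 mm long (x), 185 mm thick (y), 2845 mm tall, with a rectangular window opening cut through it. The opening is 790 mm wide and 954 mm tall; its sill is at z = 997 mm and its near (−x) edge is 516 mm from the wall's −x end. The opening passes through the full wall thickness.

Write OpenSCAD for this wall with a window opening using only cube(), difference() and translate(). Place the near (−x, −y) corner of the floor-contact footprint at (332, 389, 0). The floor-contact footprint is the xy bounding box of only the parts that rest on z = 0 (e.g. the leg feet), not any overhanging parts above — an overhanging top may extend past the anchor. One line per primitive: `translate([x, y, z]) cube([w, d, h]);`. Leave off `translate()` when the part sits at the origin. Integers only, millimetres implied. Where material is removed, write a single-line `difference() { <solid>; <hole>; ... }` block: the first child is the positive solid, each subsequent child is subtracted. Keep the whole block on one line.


difference() { translate([332, 389, 0]) cube([4518, 185, 2845]); translate([848, 389, 997]) cube([790, 185, 954]); }


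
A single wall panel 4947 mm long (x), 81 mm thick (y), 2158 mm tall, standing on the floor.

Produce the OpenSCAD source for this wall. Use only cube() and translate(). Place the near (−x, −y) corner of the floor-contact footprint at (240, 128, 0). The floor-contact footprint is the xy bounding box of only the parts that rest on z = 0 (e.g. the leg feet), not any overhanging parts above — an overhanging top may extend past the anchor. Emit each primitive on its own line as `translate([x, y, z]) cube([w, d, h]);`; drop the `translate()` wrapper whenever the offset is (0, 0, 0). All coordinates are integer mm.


translate([240, 128, 0]) cube([4947, 81, 2158]);


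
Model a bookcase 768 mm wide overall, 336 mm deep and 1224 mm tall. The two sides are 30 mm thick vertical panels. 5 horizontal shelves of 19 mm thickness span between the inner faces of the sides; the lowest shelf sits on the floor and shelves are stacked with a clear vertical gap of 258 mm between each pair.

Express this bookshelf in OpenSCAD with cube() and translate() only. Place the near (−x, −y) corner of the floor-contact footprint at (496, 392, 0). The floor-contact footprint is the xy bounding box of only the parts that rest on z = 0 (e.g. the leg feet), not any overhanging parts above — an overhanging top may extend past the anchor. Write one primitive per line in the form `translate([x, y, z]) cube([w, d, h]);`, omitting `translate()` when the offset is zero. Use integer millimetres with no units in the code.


translate([496, 392, 0]) cube([30, 336, 1224]);
translate([1234, 392, 0]) cube([30, 336, 1224]);
translate([526, 392, 0]) cube([708, 336, 19]);
translate([526, 392, 277]) cube([708, 336, 19]);
translate([526, 392, 554]) cube([708, 336, 19]);
translate([526, 392, 831]) cube([708, 336, 19]);
translate([526, 392, 1108]) cube([708, 336, 19]);


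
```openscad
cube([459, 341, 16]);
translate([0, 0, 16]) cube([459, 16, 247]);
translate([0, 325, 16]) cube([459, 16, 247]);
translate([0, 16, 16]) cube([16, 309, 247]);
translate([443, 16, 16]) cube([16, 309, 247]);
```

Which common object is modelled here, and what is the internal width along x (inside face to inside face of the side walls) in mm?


An open box. The internal width is 427 mm.

A 459×341 base slab with four walls standing on it — an open box. The base is 459 mm wide and the walls are 16 mm thick, so the internal width is 459 − 2 × 16 = 427 mm.


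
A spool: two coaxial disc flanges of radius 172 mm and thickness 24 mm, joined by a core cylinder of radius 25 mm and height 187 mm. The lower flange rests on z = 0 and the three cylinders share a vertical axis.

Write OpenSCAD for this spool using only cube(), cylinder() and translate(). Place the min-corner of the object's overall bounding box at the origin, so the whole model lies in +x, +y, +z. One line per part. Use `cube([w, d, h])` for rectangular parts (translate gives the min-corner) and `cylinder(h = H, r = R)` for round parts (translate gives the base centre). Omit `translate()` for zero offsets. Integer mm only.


translate([172, 172, 0]) cylinder(h = 24, r = 172);
translate([172, 172, 24]) cylinder(h = 187, r = 25);
translate([172, 172, 211]) cylinder(h = 24, r = 172);


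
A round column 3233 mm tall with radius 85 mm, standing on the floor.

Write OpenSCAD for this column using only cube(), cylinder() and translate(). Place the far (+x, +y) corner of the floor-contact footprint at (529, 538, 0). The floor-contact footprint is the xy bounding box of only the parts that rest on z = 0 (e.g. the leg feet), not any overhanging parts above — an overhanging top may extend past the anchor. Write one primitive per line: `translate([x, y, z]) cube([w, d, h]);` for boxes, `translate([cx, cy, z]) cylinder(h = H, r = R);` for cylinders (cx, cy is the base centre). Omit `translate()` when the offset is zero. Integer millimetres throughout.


translate([444, 453, 0]) cylinder(h = 3233, r = 85);


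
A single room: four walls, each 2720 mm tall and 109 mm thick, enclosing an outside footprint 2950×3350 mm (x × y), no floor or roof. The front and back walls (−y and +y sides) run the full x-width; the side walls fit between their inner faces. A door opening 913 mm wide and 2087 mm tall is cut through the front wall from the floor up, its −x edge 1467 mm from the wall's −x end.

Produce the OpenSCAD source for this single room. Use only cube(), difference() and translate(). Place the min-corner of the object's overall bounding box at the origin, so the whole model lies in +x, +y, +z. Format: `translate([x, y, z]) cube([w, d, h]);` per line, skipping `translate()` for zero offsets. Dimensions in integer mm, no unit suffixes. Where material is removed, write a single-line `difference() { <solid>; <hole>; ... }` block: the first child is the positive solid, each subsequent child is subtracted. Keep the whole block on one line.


difference() { cube([2950, 109, 2720]); translate([1467, 0, 0]) cube([913, 109, 2087]); }
translate([0, 3241, 0]) cube([2950, 109, 2720]);
translate([0, 109, 0]) cube([109, 3132, 2720]);
translate([2841, 109, 0]) cube([109, 3132, 2720]);


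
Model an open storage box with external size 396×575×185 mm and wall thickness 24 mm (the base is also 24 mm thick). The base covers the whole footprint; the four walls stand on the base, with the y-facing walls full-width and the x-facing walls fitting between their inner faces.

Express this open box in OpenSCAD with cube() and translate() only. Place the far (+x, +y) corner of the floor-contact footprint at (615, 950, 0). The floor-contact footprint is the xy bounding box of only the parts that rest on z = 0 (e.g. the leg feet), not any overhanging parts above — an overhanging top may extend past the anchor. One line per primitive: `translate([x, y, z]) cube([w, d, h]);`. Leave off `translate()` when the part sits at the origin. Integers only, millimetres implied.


translate([219, 375, 0]) cube([396, 575, 24]);
translate([219, 375, 24]) cube([396, 24, 161]);
translate([219, 926, 24]) cube([396, 24, 161]);
translate([219, 399, 24]) cube([24, 527, 161]);
translate([591, 399, 24]) cube([24, 527, 161]);


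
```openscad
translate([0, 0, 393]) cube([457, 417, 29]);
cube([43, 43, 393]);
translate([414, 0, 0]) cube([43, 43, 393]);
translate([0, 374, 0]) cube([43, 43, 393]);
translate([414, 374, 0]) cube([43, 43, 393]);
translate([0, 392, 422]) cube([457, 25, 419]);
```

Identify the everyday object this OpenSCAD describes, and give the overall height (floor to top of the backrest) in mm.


A chair. The overall height is 841 mm.

A slab on four corner posts with a tall panel at the back — a chair. The seat slab sits at z = 393 with thickness 29, and the 419 mm backrest starts at the seat top, so the overall height is 393 + 29 + 419 = 841 mm.


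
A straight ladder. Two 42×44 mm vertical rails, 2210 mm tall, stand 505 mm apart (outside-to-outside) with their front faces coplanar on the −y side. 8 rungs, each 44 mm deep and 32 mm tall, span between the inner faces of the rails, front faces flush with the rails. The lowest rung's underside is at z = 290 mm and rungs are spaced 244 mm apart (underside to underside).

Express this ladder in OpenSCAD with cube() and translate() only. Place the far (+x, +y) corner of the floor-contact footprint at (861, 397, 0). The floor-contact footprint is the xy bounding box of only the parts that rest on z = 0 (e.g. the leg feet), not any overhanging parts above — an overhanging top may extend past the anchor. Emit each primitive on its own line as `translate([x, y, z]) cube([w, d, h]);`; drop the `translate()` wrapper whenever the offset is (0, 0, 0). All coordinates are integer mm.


// rung span = 505 - 2*42 = 421
// rung[k] z = 290 + k*244
translate([356, 353, 0]) cube([42, 44, 2210]);
translate([819, 353, 0]) cube([42, 44, 2210]);
translate([398, 353, 290]) cube([421, 44, 32]);
translate([398, 353, 534]) cube([421, 44, 32]);
translate([398, 353, 778]) cube([421, 44, 32]);
translate([398, 353, 1022]) cube([421, 44, 32]);
translate([398, 353, 1266]) cube([421, 44, 32]);
translate([398, 353, 1510]) cube([421, 44, 32]);
translate([398, 353, 1754]) cube([421, 44, 32]);
translate([398, 353, 1998]) cube([421, 44, 32]);


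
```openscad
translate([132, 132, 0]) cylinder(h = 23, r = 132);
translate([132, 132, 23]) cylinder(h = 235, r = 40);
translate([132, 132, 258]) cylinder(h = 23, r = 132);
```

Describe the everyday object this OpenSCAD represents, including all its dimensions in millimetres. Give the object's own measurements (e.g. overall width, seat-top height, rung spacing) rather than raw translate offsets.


A spool: two coaxial disc flanges of radius 132 mm and thickness 23 mm, joined by a core cylinder of radius 40 mm and height 235 mm. The lower flange rests on z = 0 and the three cylinders share a vertical axis.


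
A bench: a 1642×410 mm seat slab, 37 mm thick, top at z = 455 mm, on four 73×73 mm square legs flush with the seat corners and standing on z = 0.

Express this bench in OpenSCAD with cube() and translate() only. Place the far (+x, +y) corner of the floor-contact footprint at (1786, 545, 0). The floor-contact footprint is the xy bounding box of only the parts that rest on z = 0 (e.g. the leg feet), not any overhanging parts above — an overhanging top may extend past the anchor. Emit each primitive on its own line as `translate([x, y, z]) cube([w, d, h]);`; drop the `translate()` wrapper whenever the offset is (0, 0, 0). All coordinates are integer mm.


translate([144, 135, 418]) cube([1642, 410, 37]);
translate([144, 135, 0]) cube([73, 73, 418]);
translate([144, 472, 0]) cube([73, 73, 418]);
translate([1713, 135, 0]) cube([73, 73, 418]);
translate([1713, 472, 0]) cube([73, 73, 418]);


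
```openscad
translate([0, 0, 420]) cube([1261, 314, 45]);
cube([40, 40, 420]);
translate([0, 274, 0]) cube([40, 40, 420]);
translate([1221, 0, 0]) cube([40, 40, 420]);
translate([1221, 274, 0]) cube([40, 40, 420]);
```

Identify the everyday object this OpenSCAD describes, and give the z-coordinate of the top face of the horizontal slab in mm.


A bench. The seat-top height is 465 mm.

A long slab on four corner posts — a bench. The slab sits at z = 420 with thickness 45, so the top is 420 + 45 = 465 mm.


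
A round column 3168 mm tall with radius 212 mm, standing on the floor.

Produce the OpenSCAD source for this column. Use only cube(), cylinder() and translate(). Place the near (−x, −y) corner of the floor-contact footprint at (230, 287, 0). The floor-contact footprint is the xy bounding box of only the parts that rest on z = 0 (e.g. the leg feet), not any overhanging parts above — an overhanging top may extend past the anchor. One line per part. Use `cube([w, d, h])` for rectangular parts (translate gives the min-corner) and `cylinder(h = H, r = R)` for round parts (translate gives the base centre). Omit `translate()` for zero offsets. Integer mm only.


translate([442, 499, 0]) cylinder(h = 3168, r = 212);


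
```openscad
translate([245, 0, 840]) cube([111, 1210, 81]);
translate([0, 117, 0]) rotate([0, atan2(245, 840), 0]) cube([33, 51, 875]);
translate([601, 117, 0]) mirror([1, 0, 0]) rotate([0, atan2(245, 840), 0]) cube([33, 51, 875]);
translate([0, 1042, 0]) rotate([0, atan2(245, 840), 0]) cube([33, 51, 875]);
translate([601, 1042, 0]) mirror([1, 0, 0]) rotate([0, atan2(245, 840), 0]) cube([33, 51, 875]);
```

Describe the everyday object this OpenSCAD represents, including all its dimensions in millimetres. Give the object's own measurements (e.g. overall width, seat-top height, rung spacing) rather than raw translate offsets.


A sawhorse. A 111×1210×81 mm beam (x, y, z) sits on two A-frame leg pairs. Each pair is two raked legs of 33×51 mm section (51 mm along y) splaying symmetrically in x. Each leg rises 840 mm vertically over 245 mm of horizontal reach and is 875 mm long along its own axis. Every leg's outer bottom edge rests on the floor and its outer top edge meets a bottom edge of the beam — the left legs (tilting toward +x) meet the beam's −x bottom edge, the right legs (their mirror images, tilting toward −x) meet its +x bottom edge — so the leg tops tuck under the beam, the beam's underside is 840 mm above the floor, and the feet are 601 mm apart outside-to-outside with the beam centred between them. The two leg pairs are set in 117 mm from either end of the beam.


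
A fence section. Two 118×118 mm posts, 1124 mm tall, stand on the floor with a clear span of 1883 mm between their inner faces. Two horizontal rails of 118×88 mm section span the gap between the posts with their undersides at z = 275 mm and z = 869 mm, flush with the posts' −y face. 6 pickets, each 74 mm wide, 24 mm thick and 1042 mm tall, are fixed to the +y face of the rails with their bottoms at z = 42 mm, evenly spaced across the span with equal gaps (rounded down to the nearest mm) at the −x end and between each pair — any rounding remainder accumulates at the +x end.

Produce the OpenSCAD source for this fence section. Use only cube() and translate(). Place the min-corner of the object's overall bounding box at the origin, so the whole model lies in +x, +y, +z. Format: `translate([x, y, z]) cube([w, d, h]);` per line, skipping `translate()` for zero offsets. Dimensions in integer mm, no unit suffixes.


cube([118, 118, 1124]);
translate([2001, 0, 0]) cube([118, 118, 1124]);
translate([118, 0, 275]) cube([1883, 118, 88]);
translate([118, 0, 869]) cube([1883, 118, 88]);
translate([323, 118, 42]) cube([74, 24, 1042]);
translate([602, 118, 42]) cube([74, 24, 1042]);
translate([881, 118, 42]) cube([74, 24, 1042]);
translate([1160, 118, 42]) cube([74, 24, 1042]);
translate([1439, 118, 42]) cube([74, 24, 1042]);
translate([1718, 118, 42]) cube([74, 24, 1042]);


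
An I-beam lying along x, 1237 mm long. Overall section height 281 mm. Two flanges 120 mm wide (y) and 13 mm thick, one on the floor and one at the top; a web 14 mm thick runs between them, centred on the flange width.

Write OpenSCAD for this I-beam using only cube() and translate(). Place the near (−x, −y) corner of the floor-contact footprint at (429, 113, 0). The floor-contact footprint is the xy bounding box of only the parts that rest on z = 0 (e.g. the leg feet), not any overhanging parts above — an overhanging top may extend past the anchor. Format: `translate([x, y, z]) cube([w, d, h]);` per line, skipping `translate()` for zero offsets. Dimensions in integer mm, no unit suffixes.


translate([429, 113, 0]) cube([1237, 120, 13]);
translate([429, 166, 13]) cube([1237, 14, 255]);
translate([429, 113, 268]) cube([1237, 120, 13]);
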